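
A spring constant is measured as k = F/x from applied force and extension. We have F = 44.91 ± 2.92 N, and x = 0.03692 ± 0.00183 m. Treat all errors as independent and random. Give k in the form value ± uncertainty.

1216 ± 99.5 N/m

Since k is a product/quotient, work with relative uncertainties:
  (1·δF/F)² = (1×0.0650)² = 0.00423;  (-1·δx/x)² = (-1×0.0496)² = 0.00246
δk/k = √(0.00668) = 0.0818
k = 1216 N/m, so δk = 0.0818 × 1216 = 99.5 N/m.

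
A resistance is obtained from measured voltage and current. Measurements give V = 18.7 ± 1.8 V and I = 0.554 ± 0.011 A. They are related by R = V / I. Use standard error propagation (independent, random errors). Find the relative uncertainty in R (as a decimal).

Relative error in a monomial: (δR/R)² = Σ (nᵢ · δxᵢ/xᵢ)².
  (1·δV/V)² = (1×0.0963)² = 0.00927;  (-1·δI/I)² = (-1×0.0199)² = 0.000394
δR/R = √(0.00966) = 0.0983

0.0983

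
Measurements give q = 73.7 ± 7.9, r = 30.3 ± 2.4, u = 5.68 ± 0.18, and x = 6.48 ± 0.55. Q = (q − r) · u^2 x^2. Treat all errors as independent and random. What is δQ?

15400

Let w = q − r = 43.4. δw = √(δq² + δr²) = √(62.4 + 5.76) = 8.26, so δw/w = 0.190.
Q is then a monomial in w, u, x:
δQ/Q = √((δw/w)² + (2·δu/u)² + (2·δx/x)²) = √(0.0362 + 0.00402 + 0.0288) = 0.263
Q = 58800, so δQ = 0.263 × 58800 = 15400.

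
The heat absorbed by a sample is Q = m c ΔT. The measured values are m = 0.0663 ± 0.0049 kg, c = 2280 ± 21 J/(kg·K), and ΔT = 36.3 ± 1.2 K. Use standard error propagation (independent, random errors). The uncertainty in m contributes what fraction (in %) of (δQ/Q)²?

82.3%

(δQ/Q)² = (1·δm/m)² + (1·δc/c)² + (1·δΔT/ΔT)²
  m term: (1×0.0739)² = 0.00546
  c term: (1×0.00921)² = 8.48e-05
  ΔT term: (1×0.0331)² = 0.00109
Total = 0.00664. Share from m = 0.00546/0.00664 = 0.823.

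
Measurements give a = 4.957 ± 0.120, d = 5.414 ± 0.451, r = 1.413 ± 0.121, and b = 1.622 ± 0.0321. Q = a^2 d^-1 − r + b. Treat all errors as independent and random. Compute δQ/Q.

Let p = a^2·d^-1 = 4.539. δp/p = √((2·δa/a)² + (-1·δd/d)²) = √(0.00234 + 0.00694) = 0.0964, so δp = 0.437.
Q = p − r + b: δQ = √(δp² + δr² + δb²) = √(0.191 + 0.0146 + 0.00103) = 0.455
Q = 4.748, so δQ/Q = 0.455/4.748 = 0.0958.

0.0958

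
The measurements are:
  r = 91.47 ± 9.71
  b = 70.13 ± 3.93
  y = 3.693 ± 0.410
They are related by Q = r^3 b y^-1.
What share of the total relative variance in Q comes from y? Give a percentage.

10.5%

(δQ/Q)² = (3·δr/r)² + (1·δb/b)² + (-1·δy/y)²
  r term: (3×0.106)² = 0.101
  b term: (1×0.0560)² = 0.00314
  y term: (-1×0.111)² = 0.0123
Total = 0.117. Share from y = 0.0123/0.117 = 0.105.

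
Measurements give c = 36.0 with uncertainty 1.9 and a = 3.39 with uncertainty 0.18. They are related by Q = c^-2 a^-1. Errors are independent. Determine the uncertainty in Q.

2.69e-05

Q is a product of powers, so relative uncertainties combine in quadrature:
  (-2·δc/c)² = (-2×0.0528)² = 0.0111;  (-1·δa/a)² = (-1×0.0531)² = 0.00282
δQ/Q = √(0.0140) = 0.118
Q = 0.000228, so δQ = 0.118 × 0.000228 = 2.69e-05.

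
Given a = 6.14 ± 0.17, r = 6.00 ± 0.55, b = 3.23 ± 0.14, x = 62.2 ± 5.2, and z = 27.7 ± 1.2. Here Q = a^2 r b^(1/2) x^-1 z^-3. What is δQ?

5.82e-05

For a monomial Q ∝ a^2, r, b^(1/2), x^-1, z^-3, fractional errors add in quadrature:
  (2·δa/a)² = (2×0.0277)² = 0.00307;  (1·δr/r)² = (1×0.0917)² = 0.00840;  (½·δb/b)² = (0.5×0.0433)² = 0.000470;  (-1·δx/x)² = (-1×0.0836)² = 0.00699;  (-3·δz/z)² = (-3×0.0433)² = 0.0169
δQ/Q = √(0.0358) = 0.189
Q = 0.000308, so δQ = 0.189 × 0.000308 = 5.82e-05.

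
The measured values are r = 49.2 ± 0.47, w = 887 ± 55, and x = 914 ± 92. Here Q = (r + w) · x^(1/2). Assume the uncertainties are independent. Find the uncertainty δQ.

Let u = r + w = 936. δu = √(δr² + δw²) = √(0.221 + 3020) = 55.0, so δu/u = 0.0588.
Q is then a monomial in u, x:
δQ/Q = √((δu/u)² + (½·δx/x)²) = √(0.00345 + 0.00253) = 0.0774
Q = 28300, so δQ = 0.0774 × 28300 = 2190.

2190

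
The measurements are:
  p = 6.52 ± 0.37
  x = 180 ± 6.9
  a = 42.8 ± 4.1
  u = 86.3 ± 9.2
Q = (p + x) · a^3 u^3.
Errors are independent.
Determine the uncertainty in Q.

4.06e+12

Let w = p + x = 187. δw = √(δp² + δx²) = √(0.137 + 47.6) = 6.91, so δw/w = 0.0370.
Q is then a monomial in w, a, u:
δQ/Q = √((δw/w)² + (3·δa/a)² + (3·δu/u)²) = √(0.00137 + 0.0826 + 0.102) = 0.432
Q = 9.4e+12, so δQ = 0.432 × 9.4e+12 = 4.06e+12.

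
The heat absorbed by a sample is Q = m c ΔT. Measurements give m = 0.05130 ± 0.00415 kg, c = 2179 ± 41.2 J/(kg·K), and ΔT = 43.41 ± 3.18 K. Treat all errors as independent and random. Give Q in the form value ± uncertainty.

Q is a product of powers, so relative uncertainties combine in quadrature:
  (1·δm/m)² = (1×0.0809)² = 0.00654;  (1·δc/c)² = (1×0.0189)² = 0.000358;  (1·δΔT/ΔT)² = (1×0.0733)² = 0.00537
δQ/Q = √(0.0123) = 0.111
Q = 4852 J, so δQ = 0.111 × 4852 = 537 J.

4852 ± 537 J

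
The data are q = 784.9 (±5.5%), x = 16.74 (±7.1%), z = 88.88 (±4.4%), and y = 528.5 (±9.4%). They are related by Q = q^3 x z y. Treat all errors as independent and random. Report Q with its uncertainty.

(3.802 ± 0.789) × 10^14

Products/powers → add relative errors in quadrature, weighted by exponent:
  (3·δq/q)² = (3×0.0550)² = 0.0272;  (1·δx/x)² = (1×0.0710)² = 0.00504;  (1·δz/z)² = (1×0.0440)² = 0.00194;  (1·δy/y)² = (1×0.0940)² = 0.00884
δQ/Q = √(0.0430) = 0.207
Q = 3.802e+14, so δQ = 0.207 × 3.802e+14 = 7.89e+13.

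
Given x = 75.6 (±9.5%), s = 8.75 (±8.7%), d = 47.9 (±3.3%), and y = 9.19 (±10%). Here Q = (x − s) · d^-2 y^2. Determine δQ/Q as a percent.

23.7%

Let u = x − s = 66.8. δu = √(δx² + δs²) = √(51.6 + 0.580) = 7.22, so δu/u = 0.108.
Q is then a monomial in u, d, y:
δQ/Q = √((δu/u)² + (-2·δd/d)² + (2·δy/y)²) = √(0.0117 + 0.00436 + 0.0400) = 0.237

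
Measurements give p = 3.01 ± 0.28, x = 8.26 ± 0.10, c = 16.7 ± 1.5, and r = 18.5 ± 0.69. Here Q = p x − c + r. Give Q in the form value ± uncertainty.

Let w = p·x = 24.9. δw/w = √((1·δp/p)² + (1·δx/x)²) = √(0.00865 + 0.000147) = 0.0938, so δw = 2.33.
Q = w − c + r: δQ = √(δw² + δc² + δr²) = √(5.44 + 2.25 + 0.476) = 2.86
Q = 26.7.

26.7 ± 2.86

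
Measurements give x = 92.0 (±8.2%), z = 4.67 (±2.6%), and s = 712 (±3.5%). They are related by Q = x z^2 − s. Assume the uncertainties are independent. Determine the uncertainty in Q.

Let p = x·z^2 = 2010. δp/p = √((1·δx/x)² + (2·δz/z)²) = √(0.00672 + 0.00270) = 0.0971, so δp = 195.
Q = p − s: δQ = √(δp² + δs²) = √(38000 + 621) = 196

196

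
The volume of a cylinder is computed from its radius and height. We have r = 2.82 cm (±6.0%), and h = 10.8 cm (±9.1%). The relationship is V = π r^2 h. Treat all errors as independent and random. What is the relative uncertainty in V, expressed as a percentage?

15.1%

V is a product of powers, so relative uncertainties combine in quadrature:
  (2·δr/r)² = (2×0.0600)² = 0.0144;  (1·δh/h)² = (1×0.0910)² = 0.00828
δV/V = √(0.0227) = 0.151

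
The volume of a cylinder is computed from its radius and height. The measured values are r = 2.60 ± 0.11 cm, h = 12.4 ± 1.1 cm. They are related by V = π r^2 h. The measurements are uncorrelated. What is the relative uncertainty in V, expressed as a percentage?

12.3%

Each factor contributes (exponent × relative error)² to (δV/V)²:
  (2·δr/r)² = (2×0.0423)² = 0.00716;  (1·δh/h)² = (1×0.0887)² = 0.00787
δV/V = √(0.0150) = 0.123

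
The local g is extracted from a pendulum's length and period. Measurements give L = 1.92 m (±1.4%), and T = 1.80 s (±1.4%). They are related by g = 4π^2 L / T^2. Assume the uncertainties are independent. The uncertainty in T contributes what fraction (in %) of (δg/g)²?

80.0%

(δg/g)² = (1·δL/L)² + (-2·δT/T)²
  L term: (1×0.0140)² = 0.000196
  T term: (-2×0.0140)² = 0.000784
Total = 0.000980. Share from T = 0.000784/0.000980 = 0.800.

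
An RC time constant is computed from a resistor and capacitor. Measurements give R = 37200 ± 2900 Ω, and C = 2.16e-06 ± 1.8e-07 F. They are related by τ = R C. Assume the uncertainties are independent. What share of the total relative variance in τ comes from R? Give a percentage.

46.7%

(δτ/τ)² = (1·δR/R)² + (1·δC/C)²
  R term: (1×0.0780)² = 0.00608
  C term: (1×0.0833)² = 0.00694
Total = 0.0130. Share from R = 0.00608/0.0130 = 0.467.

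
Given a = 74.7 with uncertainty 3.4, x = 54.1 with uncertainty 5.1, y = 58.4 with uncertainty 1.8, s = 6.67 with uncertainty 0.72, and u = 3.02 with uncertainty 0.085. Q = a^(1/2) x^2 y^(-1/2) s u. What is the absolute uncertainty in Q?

Products/powers → add relative errors in quadrature, weighted by exponent:
  (½·δa/a)² = (0.5×0.0455)² = 0.000518;  (2·δx/x)² = (2×0.0943)² = 0.0355;  (−½·δy/y)² = (-0.5×0.0308)² = 0.000237;  (1·δs/s)² = (1×0.108)² = 0.0117;  (1·δu/u)² = (1×0.0281)² = 0.000792
δQ/Q = √(0.0487) = 0.221
Q = 66700, so δQ = 0.221 × 66700 = 14700.

14700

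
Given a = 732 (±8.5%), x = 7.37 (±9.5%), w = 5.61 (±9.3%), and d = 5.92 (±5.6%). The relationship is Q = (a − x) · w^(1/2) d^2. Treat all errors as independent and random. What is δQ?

8940

Let u = a − x = 725. δu = √(δa² + δx²) = √(3870 + 0.490) = 62.2, so δu/u = 0.0859.
Q is then a monomial in u, w, d:
δQ/Q = √((δu/u)² + (½·δw/w)² + (2·δd/d)²) = √(0.00737 + 0.00216 + 0.0125) = 0.149
Q = 60200, so δQ = 0.149 × 60200 = 8940.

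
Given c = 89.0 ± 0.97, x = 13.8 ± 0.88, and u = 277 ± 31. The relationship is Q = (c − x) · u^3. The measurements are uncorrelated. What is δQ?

5.37e+08

Let w = c − x = 75.2. δw = √(δc² + δx²) = √(0.941 + 0.774) = 1.31, so δw/w = 0.0174.
Q is then a monomial in w, u:
δQ/Q = √((δw/w)² + (3·δu/u)²) = √(0.000303 + 0.113) = 0.336
Q = 1.6e+09, so δQ = 0.336 × 1.6e+09 = 5.37e+08.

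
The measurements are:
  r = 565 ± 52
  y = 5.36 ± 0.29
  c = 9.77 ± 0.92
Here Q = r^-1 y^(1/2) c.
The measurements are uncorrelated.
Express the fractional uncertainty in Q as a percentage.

13.4%

Since Q is a product/quotient, work with relative uncertainties:
  (-1·δr/r)² = (-1×0.0920)² = 0.00847;  (½·δy/y)² = (0.5×0.0541)² = 0.000732;  (1·δc/c)² = (1×0.0942)² = 0.00887
δQ/Q = √(0.0181) = 0.134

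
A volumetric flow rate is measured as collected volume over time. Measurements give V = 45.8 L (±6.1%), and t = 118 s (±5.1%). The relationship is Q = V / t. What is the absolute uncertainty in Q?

For a monomial Q ∝ V, t^-1, fractional errors add in quadrature:
  (1·δV/V)² = (1×0.0610)² = 0.00372;  (-1·δt/t)² = (-1×0.0510)² = 0.00260
δQ/Q = √(0.00632) = 0.0795
Q = 0.388 L/s, so δQ = 0.0795 × 0.388 = 0.0309 L/s.

0.0309 L/s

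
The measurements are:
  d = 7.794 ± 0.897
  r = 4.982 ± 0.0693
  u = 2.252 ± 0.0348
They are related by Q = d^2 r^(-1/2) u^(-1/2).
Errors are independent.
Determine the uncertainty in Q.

Since Q is a product/quotient, work with relative uncertainties:
  (2·δd/d)² = (2×0.115)² = 0.0530;  (−½·δr/r)² = (-0.5×0.0139)² = 4.84e-05;  (−½·δu/u)² = (-0.5×0.0155)² = 5.97e-05
δQ/Q = √(0.0531) = 0.230
Q = 18.14, so δQ = 0.230 × 18.14 = 4.18.

4.18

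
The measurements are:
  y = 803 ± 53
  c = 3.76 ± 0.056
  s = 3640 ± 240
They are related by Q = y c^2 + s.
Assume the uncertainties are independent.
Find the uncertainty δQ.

856

Let p = y·c^2 = 11400. δp/p = √((1·δy/y)² + (2·δc/c)²) = √(0.00436 + 0.000887) = 0.0724, so δp = 822.
Q = p + s: δQ = √(δp² + δs²) = √(6.76e+05 + 57600) = 856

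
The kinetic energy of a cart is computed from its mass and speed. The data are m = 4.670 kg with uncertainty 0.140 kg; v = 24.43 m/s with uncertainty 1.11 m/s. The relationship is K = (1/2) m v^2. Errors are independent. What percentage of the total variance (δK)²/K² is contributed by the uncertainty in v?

90.2%

(δK/K)² = (1·δm/m)² + (2·δv/v)²
  m term: (1×0.0300)² = 0.000899
  v term: (2×0.0454)² = 0.00826
Total = 0.00916. Share from v = 0.00826/0.00916 = 0.902.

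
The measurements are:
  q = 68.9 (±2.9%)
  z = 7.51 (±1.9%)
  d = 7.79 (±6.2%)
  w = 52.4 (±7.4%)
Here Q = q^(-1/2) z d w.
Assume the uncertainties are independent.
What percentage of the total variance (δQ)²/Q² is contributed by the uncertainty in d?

(δQ/Q)² = (−½·δq/q)² + (1·δz/z)² + (1·δd/d)² + (1·δw/w)²
  q term: (-0.5×0.0290)² = 0.000210
  z term: (1×0.0190)² = 0.000361
  d term: (1×0.0620)² = 0.00384
  w term: (1×0.0740)² = 0.00548
Total = 0.00989. Share from d = 0.00384/0.00989 = 0.389.

38.9%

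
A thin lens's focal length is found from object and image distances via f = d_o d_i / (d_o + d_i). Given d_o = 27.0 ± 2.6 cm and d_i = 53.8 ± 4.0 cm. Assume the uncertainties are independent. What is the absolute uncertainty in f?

∂f/∂d_o = (d_i/(d_o+d_i))² = 0.443;  ∂f/∂d_i = (d_o/(d_o+d_i))² = 0.112
δf = √((∂f/∂d_o · δd_o)² + (∂f/∂d_i · δd_i)²) = √(1.33 + 0.199) = 1.24 cm

1.24 cm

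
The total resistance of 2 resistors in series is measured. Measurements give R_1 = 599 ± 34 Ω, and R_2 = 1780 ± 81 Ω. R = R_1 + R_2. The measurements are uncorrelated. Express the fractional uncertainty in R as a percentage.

3.69%

R is a linear combination, so absolute uncertainties add in quadrature:
  (δR_1)² = 1160;  (δR_2)² = 6560
δR = √(7720) = 87.8 Ω
R = 2380 Ω, so δR/R = 87.8/2380 = 0.0369.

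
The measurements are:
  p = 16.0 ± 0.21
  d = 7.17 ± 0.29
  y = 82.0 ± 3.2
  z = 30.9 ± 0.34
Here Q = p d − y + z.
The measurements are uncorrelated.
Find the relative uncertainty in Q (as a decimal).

Let w = p·d = 115. δw/w = √((1·δp/p)² + (1·δd/d)²) = √(0.000172 + 0.00164) = 0.0425, so δw = 4.88.
Q = w − y + z: δQ = √(δw² + δy² + δz²) = √(23.8 + 10.2 + 0.116) = 5.84
Q = 63.6, so δQ/Q = 5.84/63.6 = 0.0919.

0.0919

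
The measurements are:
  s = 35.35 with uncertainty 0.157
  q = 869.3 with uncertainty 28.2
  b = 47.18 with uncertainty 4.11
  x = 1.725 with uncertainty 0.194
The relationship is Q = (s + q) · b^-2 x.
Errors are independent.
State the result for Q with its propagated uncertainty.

0.7011 ± 0.147

Let u = s + q = 904.6. δu = √(δs² + δq²) = √(0.0246 + 795) = 28.2, so δu/u = 0.0312.
Q is then a monomial in u, b, x:
δQ/Q = √((δu/u)² + (-2·δb/b)² + (1·δx/x)²) = √(0.000972 + 0.0304 + 0.0126) = 0.210
Q = 0.7011, so δQ = 0.210 × 0.7011 = 0.147.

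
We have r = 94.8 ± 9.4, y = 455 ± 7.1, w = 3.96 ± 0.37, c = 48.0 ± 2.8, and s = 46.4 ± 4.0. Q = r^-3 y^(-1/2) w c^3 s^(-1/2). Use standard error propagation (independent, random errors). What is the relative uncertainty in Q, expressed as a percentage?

36.0%

Since Q is a product/quotient, work with relative uncertainties:
  (-3·δr/r)² = (-3×0.0992)² = 0.0885;  (−½·δy/y)² = (-0.5×0.0156)² = 6.09e-05;  (1·δw/w)² = (1×0.0934)² = 0.00873;  (3·δc/c)² = (3×0.0583)² = 0.0306;  (−½·δs/s)² = (-0.5×0.0862)² = 0.00186
δQ/Q = √(0.130) = 0.360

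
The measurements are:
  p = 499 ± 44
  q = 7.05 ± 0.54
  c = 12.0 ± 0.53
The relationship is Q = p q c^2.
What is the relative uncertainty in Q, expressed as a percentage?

Products/powers → add relative errors in quadrature, weighted by exponent:
  (1·δp/p)² = (1×0.0882)² = 0.00778;  (1·δq/q)² = (1×0.0766)² = 0.00587;  (2·δc/c)² = (2×0.0442)² = 0.00780
δQ/Q = √(0.0214) = 0.146

14.6%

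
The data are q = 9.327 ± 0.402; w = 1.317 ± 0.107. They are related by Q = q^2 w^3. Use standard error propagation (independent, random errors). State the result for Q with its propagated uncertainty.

Q is a product of powers, so relative uncertainties combine in quadrature:
  (2·δq/q)² = (2×0.0431)² = 0.00743;  (3·δw/w)² = (3×0.0812)² = 0.0594
δQ/Q = √(0.0668) = 0.259
Q = 198.7, so δQ = 0.259 × 198.7 = 51.4.

198.7 ± 51.4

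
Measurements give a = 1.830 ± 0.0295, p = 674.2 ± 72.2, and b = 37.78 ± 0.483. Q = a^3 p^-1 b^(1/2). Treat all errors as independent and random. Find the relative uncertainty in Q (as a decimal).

0.118

Q is a product of powers, so relative uncertainties combine in quadrature:
  (3·δa/a)² = (3×0.0161)² = 0.00234;  (-1·δp/p)² = (-1×0.107)² = 0.0115;  (½·δb/b)² = (0.5×0.0128)² = 4.09e-05
δQ/Q = √(0.0138) = 0.118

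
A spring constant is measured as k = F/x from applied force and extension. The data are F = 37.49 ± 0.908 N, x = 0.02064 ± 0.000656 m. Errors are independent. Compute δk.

Products/powers → add relative errors in quadrature, weighted by exponent:
  (1·δF/F)² = (1×0.0242)² = 0.000587;  (-1·δx/x)² = (-1×0.0318)² = 0.00101
δk/k = √(0.00160) = 0.0400
k = 1816 N/m, so δk = 0.0400 × 1816 = 72.6 N/m.

72.6 N/m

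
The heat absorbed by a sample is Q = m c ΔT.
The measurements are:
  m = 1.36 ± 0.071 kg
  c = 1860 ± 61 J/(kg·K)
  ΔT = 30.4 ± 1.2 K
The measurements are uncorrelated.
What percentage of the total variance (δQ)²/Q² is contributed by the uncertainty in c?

20.1%

(δQ/Q)² = (1·δm/m)² + (1·δc/c)² + (1·δΔT/ΔT)²
  m term: (1×0.0522)² = 0.00273
  c term: (1×0.0328)² = 0.00108
  ΔT term: (1×0.0395)² = 0.00156
Total = 0.00536. Share from c = 0.00108/0.00536 = 0.201.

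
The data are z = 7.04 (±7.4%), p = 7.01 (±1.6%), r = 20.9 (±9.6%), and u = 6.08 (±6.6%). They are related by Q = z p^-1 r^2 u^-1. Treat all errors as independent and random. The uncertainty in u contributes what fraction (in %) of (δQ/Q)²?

(δQ/Q)² = (1·δz/z)² + (-1·δp/p)² + (2·δr/r)² + (-1·δu/u)²
  z term: (1×0.0740)² = 0.00548
  p term: (-1×0.0160)² = 0.000256
  r term: (2×0.0960)² = 0.0369
  u term: (-1×0.0660)² = 0.00436
Total = 0.0470. Share from u = 0.00436/0.0470 = 0.0928.

9.28%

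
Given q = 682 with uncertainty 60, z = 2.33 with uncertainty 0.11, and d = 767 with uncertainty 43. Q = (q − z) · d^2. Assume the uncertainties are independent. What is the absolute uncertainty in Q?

5.71e+07

Let u = q − z = 680. δu = √(δq² + δz²) = √(3600 + 0.0121) = 60.0, so δu/u = 0.0883.
Q is then a monomial in u, d:
δQ/Q = √((δu/u)² + (2·δd/d)²) = √(0.00779 + 0.0126) = 0.143
Q = 4e+08, so δQ = 0.143 × 4e+08 = 5.71e+07.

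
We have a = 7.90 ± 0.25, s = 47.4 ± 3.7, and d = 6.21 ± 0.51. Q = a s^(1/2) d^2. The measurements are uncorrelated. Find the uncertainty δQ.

Q is a product of powers, so relative uncertainties combine in quadrature:
  (1·δa/a)² = (1×0.0316)² = 0.00100;  (½·δs/s)² = (0.5×0.0781)² = 0.00152;  (2·δd/d)² = (2×0.0821)² = 0.0270
δQ/Q = √(0.0295) = 0.172
Q = 2100, so δQ = 0.172 × 2100 = 360.

360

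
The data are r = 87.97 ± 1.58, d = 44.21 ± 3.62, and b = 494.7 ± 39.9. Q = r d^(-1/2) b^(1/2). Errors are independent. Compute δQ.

Since Q is a product/quotient, work with relative uncertainties:
  (1·δr/r)² = (1×0.0180)² = 0.000323;  (−½·δd/d)² = (-0.5×0.0819)² = 0.00168;  (½·δb/b)² = (0.5×0.0807)² = 0.00163
δQ/Q = √(0.00363) = 0.0602
Q = 294.3, so δQ = 0.0602 × 294.3 = 17.7.

17.7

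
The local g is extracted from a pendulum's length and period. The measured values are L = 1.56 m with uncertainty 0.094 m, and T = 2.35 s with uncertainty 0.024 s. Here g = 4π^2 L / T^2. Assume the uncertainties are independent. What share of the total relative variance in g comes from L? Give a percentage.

89.7%

(δg/g)² = (1·δL/L)² + (-2·δT/T)²
  L term: (1×0.0603)² = 0.00363
  T term: (-2×0.0102)² = 0.000417
Total = 0.00405. Share from L = 0.00363/0.00405 = 0.897.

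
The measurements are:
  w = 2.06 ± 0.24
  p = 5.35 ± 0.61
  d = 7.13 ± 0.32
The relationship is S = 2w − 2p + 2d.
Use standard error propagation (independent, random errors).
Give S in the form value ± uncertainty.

Absolute uncertainties add in quadrature for a linear combination:
  (2·δw)² = 0.230;  (2·δp)² = 1.49;  (2·δd)² = 0.410
δS = √(2.13) = 1.46
S = 7.68.

7.68 ± 1.46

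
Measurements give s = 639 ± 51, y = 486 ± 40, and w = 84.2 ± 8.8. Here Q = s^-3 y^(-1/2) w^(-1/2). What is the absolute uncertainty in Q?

Q is a product of powers, so relative uncertainties combine in quadrature:
  (-3·δs/s)² = (-3×0.0798)² = 0.0573;  (−½·δy/y)² = (-0.5×0.0823)² = 0.00169;  (−½·δw/w)² = (-0.5×0.105)² = 0.00273
δQ/Q = √(0.0618) = 0.249
Q = 1.89e-11, so δQ = 0.249 × 1.89e-11 = 4.71e-12.

4.71e-12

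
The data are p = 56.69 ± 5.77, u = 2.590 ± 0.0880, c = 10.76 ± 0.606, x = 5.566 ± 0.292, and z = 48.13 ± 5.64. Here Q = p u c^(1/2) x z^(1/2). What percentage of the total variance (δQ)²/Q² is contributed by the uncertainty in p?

56.0%

(δQ/Q)² = (1·δp/p)² + (1·δu/u)² + (½·δc/c)² + (1·δx/x)² + (½·δz/z)²
  p term: (1×0.102)² = 0.0104
  u term: (1×0.0340)² = 0.00115
  c term: (0.5×0.0563)² = 0.000793
  x term: (1×0.0525)² = 0.00275
  z term: (0.5×0.117)² = 0.00343
Total = 0.0185. Share from p = 0.0104/0.0185 = 0.560.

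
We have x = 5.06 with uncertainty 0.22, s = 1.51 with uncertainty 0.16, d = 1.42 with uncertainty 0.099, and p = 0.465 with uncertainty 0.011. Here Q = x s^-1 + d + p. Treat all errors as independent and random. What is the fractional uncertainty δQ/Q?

0.0757

Let w = x·s^-1 = 3.35. δw/w = √((1·δx/x)² + (-1·δs/s)²) = √(0.00189 + 0.0112) = 0.115, so δw = 0.384.
Q = w + d + p: δQ = √(δw² + δd² + δp²) = √(0.147 + 0.00980 + 0.000121) = 0.397
Q = 5.24, so δQ/Q = 0.397/5.24 = 0.0757.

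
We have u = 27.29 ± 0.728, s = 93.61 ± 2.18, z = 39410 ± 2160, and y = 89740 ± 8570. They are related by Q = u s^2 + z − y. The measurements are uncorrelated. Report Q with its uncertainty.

188800 ± 15600

Let p = u·s^2 = 239100. δp/p = √((1·δu/u)² + (2·δs/s)²) = √(0.000712 + 0.00217) = 0.0537, so δp = 12800.
Q = p + z − y: δQ = √(δp² + δz² + δy²) = √(1.65e+08 + 4.67e+06 + 7.34e+07) = 15600
Q = 188800.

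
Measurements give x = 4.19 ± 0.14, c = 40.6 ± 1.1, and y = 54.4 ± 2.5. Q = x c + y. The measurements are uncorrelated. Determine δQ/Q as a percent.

Let p = x·c = 170. δp/p = √((1·δx/x)² + (1·δc/c)²) = √(0.00112 + 0.000734) = 0.0430, so δp = 7.32.
Q = p + y: δQ = √(δp² + δy²) = √(53.6 + 6.25) = 7.73
Q = 225, so δQ/Q = 7.73/225 = 0.0344.

3.44%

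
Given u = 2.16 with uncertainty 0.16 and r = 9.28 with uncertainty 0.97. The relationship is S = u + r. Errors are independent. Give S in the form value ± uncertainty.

11.4 ± 0.983

Sums and differences: (δS)² = Σ (cᵢ δxᵢ)².
  (δu)² = 0.0256;  (δr)² = 0.941
δS = √(0.966) = 0.983
S = 11.4.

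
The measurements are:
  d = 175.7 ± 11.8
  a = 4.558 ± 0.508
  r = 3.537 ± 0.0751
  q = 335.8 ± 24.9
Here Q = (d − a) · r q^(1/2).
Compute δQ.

Let u = d − a = 171.1. δu = √(δd² + δa²) = √(139 + 0.258) = 11.8, so δu/u = 0.0690.
Q is then a monomial in u, r, q:
δQ/Q = √((δu/u)² + (1·δr/r)² + (½·δq/q)²) = √(0.00476 + 0.000451 + 0.00137) = 0.0812
Q = 11090, so δQ = 0.0812 × 11090 = 900.

900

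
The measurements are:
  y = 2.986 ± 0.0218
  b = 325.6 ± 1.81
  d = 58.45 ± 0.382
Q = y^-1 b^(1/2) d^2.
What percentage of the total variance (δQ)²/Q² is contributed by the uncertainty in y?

23.0%

(δQ/Q)² = (-1·δy/y)² + (½·δb/b)² + (2·δd/d)²
  y term: (-1×0.00730)² = 5.33e-05
  b term: (0.5×0.00556)² = 7.73e-06
  d term: (2×0.00654)² = 0.000171
Total = 0.000232. Share from y = 5.33e-05/0.000232 = 0.230.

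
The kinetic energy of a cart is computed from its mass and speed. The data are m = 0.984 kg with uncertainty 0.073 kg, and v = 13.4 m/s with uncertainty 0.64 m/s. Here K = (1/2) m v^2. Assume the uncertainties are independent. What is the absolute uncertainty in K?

10.7 J

For a monomial K ∝ m, v^2, fractional errors add in quadrature:
  (1·δm/m)² = (1×0.0742)² = 0.00550;  (2·δv/v)² = (2×0.0478)² = 0.00912
δK/K = √(0.0146) = 0.121
K = 88.3 J, so δK = 0.121 × 88.3 = 10.7 J.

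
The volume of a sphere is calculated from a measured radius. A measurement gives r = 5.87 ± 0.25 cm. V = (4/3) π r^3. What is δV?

Since V is a product/quotient, work with relative uncertainties:
  (3·δr/r)² = (3×0.0426)² = 0.0163
δV/V = √(0.0163) = 0.128
V = 847 cm^3, so δV = 0.128 × 847 = 108 cm^3.

108 cm^3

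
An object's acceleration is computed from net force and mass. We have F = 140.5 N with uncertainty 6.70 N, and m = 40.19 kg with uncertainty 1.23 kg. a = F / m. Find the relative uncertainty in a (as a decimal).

Each factor contributes (exponent × relative error)² to (δa/a)²:
  (1·δF/F)² = (1×0.0477)² = 0.00227;  (-1·δm/m)² = (-1×0.0306)² = 0.000937
δa/a = √(0.00321) = 0.0567

0.0567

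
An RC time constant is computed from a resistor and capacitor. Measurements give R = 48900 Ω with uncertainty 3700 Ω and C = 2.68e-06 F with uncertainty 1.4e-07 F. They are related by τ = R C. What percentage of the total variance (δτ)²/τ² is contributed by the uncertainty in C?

32.3%

(δτ/τ)² = (1·δR/R)² + (1·δC/C)²
  R term: (1×0.0757)² = 0.00573
  C term: (1×0.0522)² = 0.00273
Total = 0.00845. Share from C = 0.00273/0.00845 = 0.323.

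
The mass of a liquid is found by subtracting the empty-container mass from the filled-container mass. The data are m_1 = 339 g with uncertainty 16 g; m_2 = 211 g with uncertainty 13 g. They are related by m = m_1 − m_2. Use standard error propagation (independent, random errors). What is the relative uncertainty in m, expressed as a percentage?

16.1%

Sums and differences: (δm)² = Σ (cᵢ δxᵢ)².
  (δm_1)² = 256;  (δm_2)² = 169
δm = √(425) = 20.6 g
m = 128 g, so δm/m = 20.6/128 = 0.161.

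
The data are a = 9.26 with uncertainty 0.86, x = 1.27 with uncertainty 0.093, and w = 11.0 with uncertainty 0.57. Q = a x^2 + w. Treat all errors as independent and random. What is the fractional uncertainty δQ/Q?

0.102

Let p = a·x^2 = 14.9. δp/p = √((1·δa/a)² + (2·δx/x)²) = √(0.00863 + 0.0214) = 0.173, so δp = 2.59.
Q = p + w: δQ = √(δp² + δw²) = √(6.71 + 0.325) = 2.65
Q = 25.9, so δQ/Q = 2.65/25.9 = 0.102.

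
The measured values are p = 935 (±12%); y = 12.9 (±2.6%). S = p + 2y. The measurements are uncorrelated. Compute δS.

112

Absolute uncertainties add in quadrature for a linear combination:
  (δp)² = 12600;  (2·δy)² = 0.450
δS = √(12600) = 112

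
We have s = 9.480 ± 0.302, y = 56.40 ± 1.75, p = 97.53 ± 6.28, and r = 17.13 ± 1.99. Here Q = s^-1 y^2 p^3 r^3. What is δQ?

6.33e+11

Q is a product of powers, so relative uncertainties combine in quadrature:
  (-1·δs/s)² = (-1×0.0319)² = 0.00101;  (2·δy/y)² = (2×0.0310)² = 0.00385;  (3·δp/p)² = (3×0.0644)² = 0.0373;  (3·δr/r)² = (3×0.116)² = 0.121
δQ/Q = √(0.164) = 0.405
Q = 1.565e+12, so δQ = 0.405 × 1.565e+12 = 6.33e+11.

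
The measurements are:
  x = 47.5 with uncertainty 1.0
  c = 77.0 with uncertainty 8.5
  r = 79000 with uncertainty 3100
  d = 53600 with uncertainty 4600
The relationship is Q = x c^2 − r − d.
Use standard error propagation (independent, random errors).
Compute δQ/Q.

Let p = x·c^2 = 2.82e+05. δp/p = √((1·δx/x)² + (2·δc/c)²) = √(0.000443 + 0.0487) = 0.222, so δp = 62500.
Q = p − r − d: δQ = √(δp² + δr² + δd²) = √(3.9e+09 + 9.61e+06 + 2.12e+07) = 62700
Q = 1.49e+05, so δQ/Q = 62700/1.49e+05 = 0.421.

0.421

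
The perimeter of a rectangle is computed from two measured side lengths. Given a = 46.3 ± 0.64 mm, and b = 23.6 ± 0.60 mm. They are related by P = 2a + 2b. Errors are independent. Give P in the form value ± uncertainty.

140 ± 1.75 mm

Absolute uncertainties add in quadrature for a linear combination:
  (2·δa)² = 1.64;  (2·δb)² = 1.44
δP = √(3.08) = 1.75 mm
P = 140 mm.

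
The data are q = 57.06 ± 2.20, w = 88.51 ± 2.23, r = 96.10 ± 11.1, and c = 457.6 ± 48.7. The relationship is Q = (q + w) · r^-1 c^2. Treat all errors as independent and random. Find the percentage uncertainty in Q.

24.3%

Let u = q + w = 145.6. δu = √(δq² + δw²) = √(4.84 + 4.97) = 3.13, so δu/u = 0.0215.
Q is then a monomial in u, r, c:
δQ/Q = √((δu/u)² + (-1·δr/r)² + (2·δc/c)²) = √(0.000463 + 0.0133 + 0.0453) = 0.243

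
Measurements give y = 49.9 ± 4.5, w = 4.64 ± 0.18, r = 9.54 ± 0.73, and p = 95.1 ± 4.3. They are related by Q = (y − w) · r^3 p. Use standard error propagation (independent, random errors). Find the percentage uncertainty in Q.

25.4%

Let u = y − w = 45.3. δu = √(δy² + δw²) = √(20.2 + 0.0324) = 4.50, so δu/u = 0.0995.
Q is then a monomial in u, r, p:
δQ/Q = √((δu/u)² + (3·δr/r)² + (1·δp/p)²) = √(0.00990 + 0.0527 + 0.00204) = 0.254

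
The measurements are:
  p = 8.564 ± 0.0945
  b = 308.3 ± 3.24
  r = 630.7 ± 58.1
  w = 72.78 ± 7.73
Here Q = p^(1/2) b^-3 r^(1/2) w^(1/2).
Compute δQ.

Q is a product of powers, so relative uncertainties combine in quadrature:
  (½·δp/p)² = (0.5×0.0110)² = 3.04e-05;  (-3·δb/b)² = (-3×0.0105)² = 0.000994;  (½·δr/r)² = (0.5×0.0921)² = 0.00212;  (½·δw/w)² = (0.5×0.106)² = 0.00282
δQ/Q = √(0.00597) = 0.0772
Q = 2.14e-05, so δQ = 0.0772 × 2.14e-05 = 1.65e-06.

1.65e-06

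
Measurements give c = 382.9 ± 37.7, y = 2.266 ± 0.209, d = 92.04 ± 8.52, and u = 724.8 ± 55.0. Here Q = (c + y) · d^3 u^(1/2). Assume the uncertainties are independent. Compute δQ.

2.4e+09

Let w = c + y = 385.2. δw = √(δc² + δy²) = √(1420 + 0.0437) = 37.7, so δw/w = 0.0979.
Q is then a monomial in w, d, u:
δQ/Q = √((δw/w)² + (3·δd/d)² + (½·δu/u)²) = √(0.00958 + 0.0771 + 0.00144) = 0.297
Q = 8.085e+09, so δQ = 0.297 × 8.085e+09 = 2.4e+09.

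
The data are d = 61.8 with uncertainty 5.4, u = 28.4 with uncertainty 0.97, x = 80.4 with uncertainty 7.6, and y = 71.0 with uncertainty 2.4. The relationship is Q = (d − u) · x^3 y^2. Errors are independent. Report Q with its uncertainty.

(8.75 ± 2.93) × 10^10

Let w = d − u = 33.4. δw = √(δd² + δu²) = √(29.2 + 0.941) = 5.49, so δw/w = 0.164.
Q is then a monomial in w, x, y:
δQ/Q = √((δw/w)² + (3·δx/x)² + (2·δy/y)²) = √(0.0270 + 0.0804 + 0.00457) = 0.335
Q = 8.75e+10, so δQ = 0.335 × 8.75e+10 = 2.93e+10.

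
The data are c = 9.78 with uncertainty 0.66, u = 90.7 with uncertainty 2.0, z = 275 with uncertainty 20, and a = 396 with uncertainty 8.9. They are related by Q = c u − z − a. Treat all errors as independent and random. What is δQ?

Let p = c·u = 887. δp/p = √((1·δc/c)² + (1·δu/u)²) = √(0.00455 + 0.000486) = 0.0710, so δp = 63.0.
Q = p − z − a: δQ = √(δp² + δz² + δa²) = √(3970 + 400 + 79.2) = 66.7

66.7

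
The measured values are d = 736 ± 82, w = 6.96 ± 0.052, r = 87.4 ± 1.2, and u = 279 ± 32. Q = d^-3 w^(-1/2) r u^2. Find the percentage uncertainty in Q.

Since Q is a product/quotient, work with relative uncertainties:
  (-3·δd/d)² = (-3×0.111)² = 0.112;  (−½·δw/w)² = (-0.5×0.00747)² = 1.4e-05;  (1·δr/r)² = (1×0.0137)² = 0.000189;  (2·δu/u)² = (2×0.115)² = 0.0526
δQ/Q = √(0.165) = 0.406

40.6%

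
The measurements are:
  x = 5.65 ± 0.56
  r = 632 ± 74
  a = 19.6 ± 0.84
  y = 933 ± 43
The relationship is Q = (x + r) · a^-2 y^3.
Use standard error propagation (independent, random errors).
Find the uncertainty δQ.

2.69e+08

Let u = x + r = 638. δu = √(δx² + δr²) = √(0.314 + 5480) = 74.0, so δu/u = 0.116.
Q is then a monomial in u, a, y:
δQ/Q = √((δu/u)² + (-2·δa/a)² + (3·δy/y)²) = √(0.0135 + 0.00735 + 0.0191) = 0.200
Q = 1.35e+09, so δQ = 0.200 × 1.35e+09 = 2.69e+08.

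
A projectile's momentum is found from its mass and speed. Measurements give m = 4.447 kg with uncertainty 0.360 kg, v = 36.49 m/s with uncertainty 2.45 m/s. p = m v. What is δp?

For a monomial p ∝ m, v, fractional errors add in quadrature:
  (1·δm/m)² = (1×0.0810)² = 0.00655;  (1·δv/v)² = (1×0.0671)² = 0.00451
δp/p = √(0.0111) = 0.105
p = 162.3 kg·m/s, so δp = 0.105 × 162.3 = 17.1 kg·m/s.

17.1 kg·m/s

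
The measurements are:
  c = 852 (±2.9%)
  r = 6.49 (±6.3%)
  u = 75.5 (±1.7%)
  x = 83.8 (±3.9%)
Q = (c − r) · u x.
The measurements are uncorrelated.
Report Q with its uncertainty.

(5.35 ± 0.276) × 10^6

Let w = c − r = 846. δw = √(δc² + δr²) = √(610 + 0.167) = 24.7, so δw/w = 0.0292.
Q is then a monomial in w, u, x:
δQ/Q = √((δw/w)² + (1·δu/u)² + (1·δx/x)²) = √(0.000854 + 0.000289 + 0.00152) = 0.0516
Q = 5.35e+06, so δQ = 0.0516 × 5.35e+06 = 2.76e+05.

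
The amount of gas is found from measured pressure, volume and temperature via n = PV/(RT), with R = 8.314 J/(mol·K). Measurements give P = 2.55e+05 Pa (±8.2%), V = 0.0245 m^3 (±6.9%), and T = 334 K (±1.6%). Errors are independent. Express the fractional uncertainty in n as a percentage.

Each factor contributes (exponent × relative error)² to (δn/n)²:
  (1·δP/P)² = (1×0.0820)² = 0.00672;  (1·δV/V)² = (1×0.0690)² = 0.00476;  (-1·δT/T)² = (-1×0.0160)² = 0.000256
δn/n = √(0.0117) = 0.108

10.8%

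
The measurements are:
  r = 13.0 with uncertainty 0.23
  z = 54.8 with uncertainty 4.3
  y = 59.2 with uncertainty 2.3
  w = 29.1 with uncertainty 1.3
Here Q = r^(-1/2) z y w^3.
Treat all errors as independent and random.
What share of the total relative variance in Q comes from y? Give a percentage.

(δQ/Q)² = (−½·δr/r)² + (1·δz/z)² + (1·δy/y)² + (3·δw/w)²
  r term: (-0.5×0.0177)² = 7.83e-05
  z term: (1×0.0785)² = 0.00616
  y term: (1×0.0389)² = 0.00151
  w term: (3×0.0447)² = 0.0180
Total = 0.0257. Share from y = 0.00151/0.0257 = 0.0587.

5.87%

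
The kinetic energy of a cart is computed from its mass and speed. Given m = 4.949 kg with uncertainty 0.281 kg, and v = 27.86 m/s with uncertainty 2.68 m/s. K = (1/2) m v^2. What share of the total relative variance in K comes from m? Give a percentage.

(δK/K)² = (1·δm/m)² + (2·δv/v)²
  m term: (1×0.0568)² = 0.00322
  v term: (2×0.0962)² = 0.0370
Total = 0.0402. Share from m = 0.00322/0.0402 = 0.0801.

8.01%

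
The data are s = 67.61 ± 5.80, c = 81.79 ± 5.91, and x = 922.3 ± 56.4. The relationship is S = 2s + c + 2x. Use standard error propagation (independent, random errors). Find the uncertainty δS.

Absolute uncertainties add in quadrature for a linear combination:
  (2·δs)² = 135;  (δc)² = 34.9;  (2·δx)² = 12700
δS = √(12900) = 114

114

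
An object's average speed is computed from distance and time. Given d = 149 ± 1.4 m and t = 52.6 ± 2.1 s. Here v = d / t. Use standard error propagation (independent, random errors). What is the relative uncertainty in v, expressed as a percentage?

Products/powers → add relative errors in quadrature, weighted by exponent:
  (1·δd/d)² = (1×0.00940)² = 8.83e-05;  (-1·δt/t)² = (-1×0.0399)² = 0.00159
δv/v = √(0.00168) = 0.0410

4.10%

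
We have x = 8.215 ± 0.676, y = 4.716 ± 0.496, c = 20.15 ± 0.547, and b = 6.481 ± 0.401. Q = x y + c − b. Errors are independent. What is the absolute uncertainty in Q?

Let p = x·y = 38.74. δp/p = √((1·δx/x)² + (1·δy/y)²) = √(0.00677 + 0.0111) = 0.134, so δp = 5.17.
Q = p + c − b: δQ = √(δp² + δc² + δb²) = √(26.8 + 0.299 + 0.161) = 5.22

5.22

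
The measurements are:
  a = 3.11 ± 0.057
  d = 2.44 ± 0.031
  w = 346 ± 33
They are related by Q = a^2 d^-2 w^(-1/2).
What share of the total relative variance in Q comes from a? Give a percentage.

(δQ/Q)² = (2·δa/a)² + (-2·δd/d)² + (−½·δw/w)²
  a term: (2×0.0183)² = 0.00134
  d term: (-2×0.0127)² = 0.000646
  w term: (-0.5×0.0954)² = 0.00227
Total = 0.00426. Share from a = 0.00134/0.00426 = 0.315.

31.5%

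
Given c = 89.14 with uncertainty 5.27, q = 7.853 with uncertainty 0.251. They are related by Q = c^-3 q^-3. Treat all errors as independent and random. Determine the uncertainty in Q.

5.88e-10

Relative error in a monomial: (δQ/Q)² = Σ (nᵢ · δxᵢ/xᵢ)².
  (-3·δc/c)² = (-3×0.0591)² = 0.0315;  (-3·δq/q)² = (-3×0.0320)² = 0.00919
δQ/Q = √(0.0407) = 0.202
Q = 2.915e-09, so δQ = 0.202 × 2.915e-09 = 5.88e-10.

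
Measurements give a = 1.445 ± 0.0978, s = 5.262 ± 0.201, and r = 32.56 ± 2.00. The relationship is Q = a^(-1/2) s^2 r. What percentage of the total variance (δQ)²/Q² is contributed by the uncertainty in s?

54.3%

(δQ/Q)² = (−½·δa/a)² + (2·δs/s)² + (1·δr/r)²
  a term: (-0.5×0.0677)² = 0.00115
  s term: (2×0.0382)² = 0.00584
  r term: (1×0.0614)² = 0.00377
Total = 0.0108. Share from s = 0.00584/0.0108 = 0.543.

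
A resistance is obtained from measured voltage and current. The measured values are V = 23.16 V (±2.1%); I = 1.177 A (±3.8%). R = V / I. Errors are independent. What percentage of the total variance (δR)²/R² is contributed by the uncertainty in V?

(δR/R)² = (1·δV/V)² + (-1·δI/I)²
  V term: (1×0.0210)² = 0.000441
  I term: (-1×0.0380)² = 0.00144
Total = 0.00188. Share from V = 0.000441/0.00188 = 0.234.

23.4%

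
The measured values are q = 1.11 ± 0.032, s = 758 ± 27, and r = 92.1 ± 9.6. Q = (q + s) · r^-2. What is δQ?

Let u = q + s = 759. δu = √(δq² + δs²) = √(0.00102 + 729) = 27.0, so δu/u = 0.0356.
Q is then a monomial in u, r:
δQ/Q = √((δu/u)² + (-2·δr/r)²) = √(0.00127 + 0.0435) = 0.211
Q = 0.0895, so δQ = 0.211 × 0.0895 = 0.0189.

0.0189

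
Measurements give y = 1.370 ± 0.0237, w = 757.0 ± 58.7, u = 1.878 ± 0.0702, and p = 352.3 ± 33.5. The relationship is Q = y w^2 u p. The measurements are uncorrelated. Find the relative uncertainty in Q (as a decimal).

0.187

Since Q is a product/quotient, work with relative uncertainties:
  (1·δy/y)² = (1×0.0173)² = 0.000299;  (2·δw/w)² = (2×0.0775)² = 0.0241;  (1·δu/u)² = (1×0.0374)² = 0.00140;  (1·δp/p)² = (1×0.0951)² = 0.00904
δQ/Q = √(0.0348) = 0.187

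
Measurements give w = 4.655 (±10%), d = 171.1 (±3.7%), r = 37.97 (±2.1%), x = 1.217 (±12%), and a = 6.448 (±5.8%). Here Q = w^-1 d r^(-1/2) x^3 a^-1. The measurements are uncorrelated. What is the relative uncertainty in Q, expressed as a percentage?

Products/powers → add relative errors in quadrature, weighted by exponent:
  (-1·δw/w)² = (-1×0.100)² = 0.0100;  (1·δd/d)² = (1×0.0370)² = 0.00137;  (−½·δr/r)² = (-0.5×0.0210)² = 0.000110;  (3·δx/x)² = (3×0.120)² = 0.130;  (-1·δa/a)² = (-1×0.0580)² = 0.00336
δQ/Q = √(0.144) = 0.380

38.0%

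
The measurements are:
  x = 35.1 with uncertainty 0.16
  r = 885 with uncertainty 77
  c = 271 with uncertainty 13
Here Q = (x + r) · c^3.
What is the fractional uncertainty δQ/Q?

0.166

Let u = x + r = 920. δu = √(δx² + δr²) = √(0.0256 + 5930) = 77.0, so δu/u = 0.0837.
Q is then a monomial in u, c:
δQ/Q = √((δu/u)² + (3·δc/c)²) = √(0.00700 + 0.0207) = 0.166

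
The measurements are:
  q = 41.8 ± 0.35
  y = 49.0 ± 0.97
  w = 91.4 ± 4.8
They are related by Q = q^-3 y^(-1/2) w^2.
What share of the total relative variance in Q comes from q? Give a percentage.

(δQ/Q)² = (-3·δq/q)² + (−½·δy/y)² + (2·δw/w)²
  q term: (-3×0.00837)² = 0.000631
  y term: (-0.5×0.0198)² = 9.8e-05
  w term: (2×0.0525)² = 0.0110
Total = 0.0118. Share from q = 0.000631/0.0118 = 0.0537.

5.37%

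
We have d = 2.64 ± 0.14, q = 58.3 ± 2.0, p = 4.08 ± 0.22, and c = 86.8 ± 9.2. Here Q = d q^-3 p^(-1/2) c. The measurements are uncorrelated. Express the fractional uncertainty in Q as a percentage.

Products/powers → add relative errors in quadrature, weighted by exponent:
  (1·δd/d)² = (1×0.0530)² = 0.00281;  (-3·δq/q)² = (-3×0.0343)² = 0.0106;  (−½·δp/p)² = (-0.5×0.0539)² = 0.000727;  (1·δc/c)² = (1×0.106)² = 0.0112
δQ/Q = √(0.0254) = 0.159

15.9%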